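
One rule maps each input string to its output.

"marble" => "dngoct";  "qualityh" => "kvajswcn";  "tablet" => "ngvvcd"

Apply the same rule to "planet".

Rule — swap the front and back halves of the string, then shift every letter 2 places forward in the alphabet (wrapping around).
"planet" → "netpla" → "pgvrnc".

pgvrnc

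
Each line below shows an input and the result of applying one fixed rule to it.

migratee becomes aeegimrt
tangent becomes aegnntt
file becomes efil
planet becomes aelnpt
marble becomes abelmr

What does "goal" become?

The transformation: sort the characters into alphabetical order.
For "goal" the result is "aglo".

aglo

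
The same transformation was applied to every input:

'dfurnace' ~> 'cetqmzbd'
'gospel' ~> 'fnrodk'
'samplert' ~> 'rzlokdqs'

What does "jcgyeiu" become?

ibfxdht

Each output is the input with this applied: shift every letter 1 place backward in the alphabet (wrapping around).
Applying that to "jcgyeiu" gives "ibfxdht".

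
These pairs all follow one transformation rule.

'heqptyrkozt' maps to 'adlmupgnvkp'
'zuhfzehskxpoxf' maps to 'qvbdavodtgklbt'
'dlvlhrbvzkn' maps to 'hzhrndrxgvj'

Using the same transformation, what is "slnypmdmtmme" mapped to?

houjilizipai

What's happening: swap each adjacent pair of characters (1↔2, 3↔4, ...), then shift every letter 4 places backward in the alphabet (wrapping around).
On "slnypmdmtmme": the first step gives "lsynmpmdmtem", and the second then gives "houjilizipai".
(Check on "heqptyrkozt": → "ehpqytkrzot" → "adlmupgnvkp" ✓)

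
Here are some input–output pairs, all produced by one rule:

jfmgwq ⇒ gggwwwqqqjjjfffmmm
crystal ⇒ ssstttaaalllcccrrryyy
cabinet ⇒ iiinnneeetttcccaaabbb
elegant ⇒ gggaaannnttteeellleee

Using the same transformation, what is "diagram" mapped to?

What's happening: move the first 3 characters to the end (rotate left by 3), then repeat every character 3 times.
"diagram" → "gggrrraaammmdddiiiaaa".

gggrrraaammmdddiiiaaa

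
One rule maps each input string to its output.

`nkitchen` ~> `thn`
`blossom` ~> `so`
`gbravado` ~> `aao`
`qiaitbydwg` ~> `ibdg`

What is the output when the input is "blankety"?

Rule — keep every other character starting from the second (positions 2nd, 4th, 6th, ...), then delete the first character.
Working it through for "blankety": intermediate "lney", final "ney".

ney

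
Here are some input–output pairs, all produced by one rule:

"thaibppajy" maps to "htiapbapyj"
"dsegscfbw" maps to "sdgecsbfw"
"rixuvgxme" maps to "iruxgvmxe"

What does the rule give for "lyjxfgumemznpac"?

ylxjgfmumenzapc

The transformation: swap each adjacent pair of characters (1↔2, 3↔4, ...).
On "lyjxfgumemznpac" that produces "ylxjgfmumenzapc".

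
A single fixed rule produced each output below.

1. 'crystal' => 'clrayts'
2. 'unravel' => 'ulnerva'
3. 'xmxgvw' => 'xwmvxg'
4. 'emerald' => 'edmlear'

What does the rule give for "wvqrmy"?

wyvmqr

The rule is to take characters alternately from the front and the back (1st, last, 2nd, 2nd-last, ...).
For "wvqrmy" the result is "wyvmqr".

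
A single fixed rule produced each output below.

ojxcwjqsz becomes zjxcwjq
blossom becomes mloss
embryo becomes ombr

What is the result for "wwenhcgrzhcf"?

fwenhcgrzh

The transformation: swap the first and last characters, then delete the last 2 characters.
Working it through for "wwenhcgrzhcf": intermediate "fwenhcgrzhcw", final "fwenhcgrzh".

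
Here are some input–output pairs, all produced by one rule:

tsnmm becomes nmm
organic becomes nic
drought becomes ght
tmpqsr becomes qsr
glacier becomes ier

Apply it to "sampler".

ler

In each case the input is transformed by: keep only the last 3 characters.
For "sampler" the result is "ler".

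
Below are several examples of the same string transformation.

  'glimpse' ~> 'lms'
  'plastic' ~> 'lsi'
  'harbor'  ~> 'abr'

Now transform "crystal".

The pattern: keep every other character starting from the second (positions 2nd, 4th, 6th, ...).
So "crystal" becomes "rsa".

rsa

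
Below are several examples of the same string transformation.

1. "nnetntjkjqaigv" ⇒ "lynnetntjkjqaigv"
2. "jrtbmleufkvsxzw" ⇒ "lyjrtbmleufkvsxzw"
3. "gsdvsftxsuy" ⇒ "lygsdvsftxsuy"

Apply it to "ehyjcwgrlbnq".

The transformation: prepend "ly".
So "ehyjcwgrlbnq" becomes "lyehyjcwgrlbnq".

lyehyjcwgrlbnq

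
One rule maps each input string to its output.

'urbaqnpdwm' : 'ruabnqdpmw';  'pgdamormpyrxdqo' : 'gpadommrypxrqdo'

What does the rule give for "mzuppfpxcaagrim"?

zmpufpxpacgairm

The rule is to swap each adjacent pair of characters (1↔2, 3↔4, ...).
For "mzuppfpxcaagrim" the result is "zmpufpxpacgairm".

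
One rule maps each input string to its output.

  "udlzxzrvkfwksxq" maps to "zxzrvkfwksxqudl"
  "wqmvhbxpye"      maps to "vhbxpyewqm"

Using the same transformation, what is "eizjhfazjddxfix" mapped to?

jhfazjddxfixeiz

Rule — move the first 3 characters to the end (rotate left by 3).
For "eizjhfazjddxfix" the result is "jhfazjddxfixeiz".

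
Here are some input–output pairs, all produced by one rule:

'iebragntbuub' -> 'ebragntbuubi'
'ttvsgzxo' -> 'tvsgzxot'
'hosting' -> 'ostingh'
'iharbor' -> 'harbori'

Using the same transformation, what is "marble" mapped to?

The transformation: move the first character to the end.
For "marble" the result is "arblem".

arblem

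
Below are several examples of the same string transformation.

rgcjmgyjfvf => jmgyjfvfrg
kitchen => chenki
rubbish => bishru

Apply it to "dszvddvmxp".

vddvmxpds

What's happening: move the first 3 characters to the end (rotate left by 3), then delete the last character.
On "dszvddvmxp": the first step gives "vddvmxpdsz", and the second then gives "vddvmxpds".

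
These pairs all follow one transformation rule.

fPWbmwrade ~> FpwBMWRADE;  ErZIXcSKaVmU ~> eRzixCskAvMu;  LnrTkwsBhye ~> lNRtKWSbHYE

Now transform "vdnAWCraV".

VDNawcRAv

Looking at the pairs, the operation is to flip the case of every letter.
On "vdnAWCraV" that produces "VDNawcRAv".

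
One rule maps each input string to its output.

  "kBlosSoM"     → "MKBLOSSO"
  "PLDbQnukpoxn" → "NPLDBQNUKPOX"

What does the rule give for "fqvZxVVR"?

RFQVZXVV

Rule — move the last character to the front, then convert every letter to uppercase.
For "fqvZxVVR", step one produces "RfqvZxVV"; step two turns that into "RFQVZXVV".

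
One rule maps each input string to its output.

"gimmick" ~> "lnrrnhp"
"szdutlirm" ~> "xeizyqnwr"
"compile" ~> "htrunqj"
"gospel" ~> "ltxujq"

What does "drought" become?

iwtzlmy

The pattern: shift every letter 5 places forward in the alphabet (wrapping around).
On "drought" that produces "iwtzlmy".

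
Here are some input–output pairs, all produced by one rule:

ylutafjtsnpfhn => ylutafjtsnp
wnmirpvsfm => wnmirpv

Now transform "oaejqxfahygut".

Rule — delete the last 3 characters.
Applying that to "oaejqxfahygut" gives "oaejqxfahy".

oaejqxfahy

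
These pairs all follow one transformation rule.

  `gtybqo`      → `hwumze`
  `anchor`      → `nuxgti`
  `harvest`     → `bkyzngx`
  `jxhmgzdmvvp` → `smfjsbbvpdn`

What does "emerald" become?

xgrjksk

In each case the input is transformed by: shift every letter 6 places forward in the alphabet (wrapping around), then move the first 3 characters to the end (rotate left by 3).
On "emerald" that produces "xgrjksk".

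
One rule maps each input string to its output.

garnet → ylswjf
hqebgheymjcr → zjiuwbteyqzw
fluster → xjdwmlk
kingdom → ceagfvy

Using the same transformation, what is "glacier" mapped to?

What's happening: take characters alternately from the front and the back (1st, last, 2nd, 2nd-last, ...), then shift every letter 8 places backward in the alphabet (wrapping around).
Starting from "glacier": after the first operation, "grleaic"; after the second, "yjdwsau".

yjdwsau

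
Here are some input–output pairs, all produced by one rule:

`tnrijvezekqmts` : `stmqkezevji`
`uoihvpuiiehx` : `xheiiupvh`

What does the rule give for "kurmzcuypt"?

tpyuczm

What's happening: reverse the string, then delete the last 3 characters.
Doing the same to "kurmzcuypt": "tpyuczm".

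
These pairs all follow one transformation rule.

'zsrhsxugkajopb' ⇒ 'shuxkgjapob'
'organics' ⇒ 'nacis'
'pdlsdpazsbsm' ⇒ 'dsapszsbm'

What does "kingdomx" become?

The rule is to delete the first 3 characters, then swap each adjacent pair of characters (1↔2, 3↔4, ...).
On "kingdomx": the first step gives "gdomx", and the second then gives "dgmox".

dgmox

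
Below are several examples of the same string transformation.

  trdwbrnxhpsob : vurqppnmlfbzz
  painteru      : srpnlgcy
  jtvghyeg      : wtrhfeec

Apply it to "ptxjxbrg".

vvrpnhez

Looking at the pairs, the operation is to sort the characters into reverse alphabetical order, then shift every letter 2 places backward in the alphabet (wrapping around).
"ptxjxbrg" → "xxtrpjgb" → "vvrpnhez".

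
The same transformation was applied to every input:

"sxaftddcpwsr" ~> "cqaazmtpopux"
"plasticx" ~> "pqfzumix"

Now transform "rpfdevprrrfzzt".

absmooocwwqomc

Rule — shift every letter 3 places backward in the alphabet (wrapping around), then move the first 3 characters to the end (rotate left by 3).
Applying both steps to "rpfdevprrrfzzt": "omcabsmooocwwq", then "absmooocwwqomc".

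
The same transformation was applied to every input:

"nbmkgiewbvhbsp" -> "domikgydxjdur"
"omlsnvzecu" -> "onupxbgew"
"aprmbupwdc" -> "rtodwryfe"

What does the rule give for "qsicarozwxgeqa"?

ukectqbyzigsc

Looking at the pairs, the operation is to delete the first character, then shift every letter 2 places forward in the alphabet (wrapping around).
On "qsicarozwxgeqa": the first step gives "sicarozwxgeqa", and the second then gives "ukectqbyzigsc".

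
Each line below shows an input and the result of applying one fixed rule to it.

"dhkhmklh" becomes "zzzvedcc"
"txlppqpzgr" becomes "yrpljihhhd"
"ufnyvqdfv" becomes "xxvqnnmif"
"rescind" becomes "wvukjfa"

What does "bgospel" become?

What's happening: shift every letter 8 places backward in the alphabet (wrapping around), then sort the characters into reverse alphabetical order.
On "bgospel": the first step gives "tygkhwd", and the second then gives "ywtkhgd".
(Check on "txlppqpzgr": → "lpdhhihryj" → "yrpljihhhd" ✓)

ywtkhgd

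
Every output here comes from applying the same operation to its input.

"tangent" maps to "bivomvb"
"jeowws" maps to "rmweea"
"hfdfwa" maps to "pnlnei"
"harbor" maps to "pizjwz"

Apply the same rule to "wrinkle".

The transformation: shift every letter 8 places forward in the alphabet (wrapping around).
On "wrinkle" that produces "ezqvstm".

ezqvstm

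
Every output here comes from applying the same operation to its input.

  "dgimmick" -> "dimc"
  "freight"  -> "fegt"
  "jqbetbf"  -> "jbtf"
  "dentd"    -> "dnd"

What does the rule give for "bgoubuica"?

bobia

In each case the input is transformed by: keep every other character starting from the first (positions 1st, 3rd, 5th, ...).
"bgoubuica" → "bobia".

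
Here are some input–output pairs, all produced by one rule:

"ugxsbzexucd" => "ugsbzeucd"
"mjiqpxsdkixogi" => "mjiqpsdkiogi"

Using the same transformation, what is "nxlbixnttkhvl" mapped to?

nlbinttkhvl

Each output is the input with this applied: remove every "x".
"nxlbixnttkhvl" → "nlbinttkhvl".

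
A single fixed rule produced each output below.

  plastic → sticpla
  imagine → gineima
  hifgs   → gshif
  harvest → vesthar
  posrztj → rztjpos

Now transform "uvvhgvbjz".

The pattern: move the first 3 characters to the end (rotate left by 3).
So "uvvhgvbjz" becomes "hgvbjzuvv".

hgvbjzuvv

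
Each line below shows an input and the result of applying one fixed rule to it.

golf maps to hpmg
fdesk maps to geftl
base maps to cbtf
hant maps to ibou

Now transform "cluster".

dmvtufs

Looking at the pairs, the operation is to shift every letter 1 place forward in the alphabet (wrapping around).
Doing the same to "cluster": "dmvtufs".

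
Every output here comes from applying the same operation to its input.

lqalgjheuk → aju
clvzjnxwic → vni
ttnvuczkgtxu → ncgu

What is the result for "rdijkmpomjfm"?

immm

In each case the input is transformed by: keep one character in every 3, starting at position 3 (positions 3rd, 6th, 9th, ...).
"rdijkmpomjfm" → "immm".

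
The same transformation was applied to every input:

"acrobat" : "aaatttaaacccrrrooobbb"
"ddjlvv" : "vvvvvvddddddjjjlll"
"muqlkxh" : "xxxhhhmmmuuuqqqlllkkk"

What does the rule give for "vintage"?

Rule — move the last 2 characters to the front (rotate right by 2), then repeat every character 3 times.
For "vintage" the result is "gggeeevvviiinnntttaaa".

gggeeevvviiinnntttaaa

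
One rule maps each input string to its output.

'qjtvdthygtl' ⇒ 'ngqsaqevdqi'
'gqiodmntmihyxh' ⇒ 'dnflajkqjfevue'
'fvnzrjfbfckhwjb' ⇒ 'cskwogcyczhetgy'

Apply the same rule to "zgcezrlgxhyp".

Looking at the pairs, the operation is to shift every letter 3 places backward in the alphabet (wrapping around).
Doing the same to "zgcezrlgxhyp": "wdzbwoiduevm".

wdzbwoiduevm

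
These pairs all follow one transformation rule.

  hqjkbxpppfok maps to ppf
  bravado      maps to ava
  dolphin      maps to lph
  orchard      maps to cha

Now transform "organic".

The rule is to move the last 2 characters to the front (rotate right by 2), then keep only the last 3 characters.
Working it through for "organic": intermediate "icorgan", final "gan".

gan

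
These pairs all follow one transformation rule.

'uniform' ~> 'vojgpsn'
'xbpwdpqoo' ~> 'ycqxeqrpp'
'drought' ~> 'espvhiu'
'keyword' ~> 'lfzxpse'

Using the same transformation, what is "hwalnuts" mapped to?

The pattern: shift every letter 1 place forward in the alphabet (wrapping around).
For "hwalnuts" the result is "ixbmovut".

ixbmovut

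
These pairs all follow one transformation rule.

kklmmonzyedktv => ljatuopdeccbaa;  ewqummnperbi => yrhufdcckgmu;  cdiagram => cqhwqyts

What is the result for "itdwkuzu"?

kpkamtjy

The pattern: shift every letter 10 places backward in the alphabet (wrapping around), then reverse the string.
On "itdwkuzu" that produces "kpkamtjy".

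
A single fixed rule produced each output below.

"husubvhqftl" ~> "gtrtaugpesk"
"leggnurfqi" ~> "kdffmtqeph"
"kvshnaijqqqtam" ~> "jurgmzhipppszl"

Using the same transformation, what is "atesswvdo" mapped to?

Looking at the pairs, the operation is to shift every letter 1 place backward in the alphabet (wrapping around).
Applying that to "atesswvdo" gives "zsdrrvucn".

zsdrrvucn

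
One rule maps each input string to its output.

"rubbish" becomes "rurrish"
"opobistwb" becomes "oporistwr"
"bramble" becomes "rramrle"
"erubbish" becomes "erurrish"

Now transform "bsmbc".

Each output is the input with this applied: replace every "b" with "r".
For "bsmbc" the result is "rsmrc".

rsmrc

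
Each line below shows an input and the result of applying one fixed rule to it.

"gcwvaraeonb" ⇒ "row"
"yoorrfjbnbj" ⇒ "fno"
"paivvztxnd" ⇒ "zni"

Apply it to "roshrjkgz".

jzs

Rule — keep one character in every 3, starting at position 3 (positions 3rd, 6th, 9th, ...), then move the first character to the end.
Starting from "roshrjkgz": after the first operation, "sjz"; after the second, "jzs".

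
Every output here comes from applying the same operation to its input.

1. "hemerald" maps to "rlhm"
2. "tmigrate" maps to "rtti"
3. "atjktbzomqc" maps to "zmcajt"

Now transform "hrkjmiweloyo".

Looking at the pairs, the operation is to keep every other character starting from the first (positions 1st, 3rd, 5th, ...), then swap the front and back halves of the string.
Doing the same to "hrkjmiweloyo": "wlyhkm".

wlyhkm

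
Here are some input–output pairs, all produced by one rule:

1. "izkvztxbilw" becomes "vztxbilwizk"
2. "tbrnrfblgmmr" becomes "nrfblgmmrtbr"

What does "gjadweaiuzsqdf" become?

Rule — move the first 3 characters to the end (rotate left by 3).
Doing the same to "gjadweaiuzsqdf": "dweaiuzsqdfgja".

dweaiuzsqdfgja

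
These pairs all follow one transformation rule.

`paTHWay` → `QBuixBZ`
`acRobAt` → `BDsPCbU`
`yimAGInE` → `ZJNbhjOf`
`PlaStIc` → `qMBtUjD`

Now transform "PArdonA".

qbSEPOb

In each case the input is transformed by: shift every letter 1 place forward in the alphabet (wrapping around), then flip the case of every letter.
Applying both steps to "PArdonA": "QBsepoB", then "qbSEPOb".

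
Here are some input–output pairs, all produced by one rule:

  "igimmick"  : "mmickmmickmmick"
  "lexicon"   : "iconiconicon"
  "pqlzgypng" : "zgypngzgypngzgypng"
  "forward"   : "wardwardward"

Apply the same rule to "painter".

In each case the input is transformed by: delete the first 3 characters, then write the whole string 3 times in a row.
For "painter" the result is "nternternter".
(Check on "forward": → "ward" → "wardwardward" ✓)

nternternter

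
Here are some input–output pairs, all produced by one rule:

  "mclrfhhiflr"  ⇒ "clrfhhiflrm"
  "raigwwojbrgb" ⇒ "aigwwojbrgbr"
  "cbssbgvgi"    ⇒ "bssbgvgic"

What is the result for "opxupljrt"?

pxupljrto

Rule — move the first character to the end.
"opxupljrt" → "pxupljrto".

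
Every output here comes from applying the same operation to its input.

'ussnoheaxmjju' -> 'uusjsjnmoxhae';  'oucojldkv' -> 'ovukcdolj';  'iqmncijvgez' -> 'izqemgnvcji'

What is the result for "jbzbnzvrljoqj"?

Rule — take characters alternately from the front and the back (1st, last, 2nd, 2nd-last, ...).
On "jbzbnzvrljoqj" that produces "jjbqzobjnlzrv".

jjbqzobjnlzrv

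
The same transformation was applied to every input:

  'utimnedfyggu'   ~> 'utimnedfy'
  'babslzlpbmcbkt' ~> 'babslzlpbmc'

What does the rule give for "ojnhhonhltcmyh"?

The rule is to delete the last 3 characters.
Applying that to "ojnhhonhltcmyh" gives "ojnhhonhltc".

ojnhhonhltc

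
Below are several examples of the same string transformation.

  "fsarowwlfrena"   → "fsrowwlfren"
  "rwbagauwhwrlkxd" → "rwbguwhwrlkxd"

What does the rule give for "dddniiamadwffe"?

In each case the input is transformed by: remove every "a".
Doing the same to "dddniiamadwffe": "dddniimdwffe".

dddniimdwffe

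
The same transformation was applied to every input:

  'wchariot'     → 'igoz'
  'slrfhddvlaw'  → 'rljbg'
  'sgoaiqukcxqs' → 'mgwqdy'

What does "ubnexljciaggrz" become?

The rule is to shift every letter 6 places forward in the alphabet (wrapping around), then keep every other character starting from the second (positions 2nd, 4th, 6th, ...).
"ubnexljciaggrz" → "ahtkdrpiogmmxf" → "hkrigmf".

hkrigmf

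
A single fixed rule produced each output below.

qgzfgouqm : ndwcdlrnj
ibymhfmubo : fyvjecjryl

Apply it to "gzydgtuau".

dwvadqrxr

The transformation: shift every letter 3 places backward in the alphabet (wrapping around).
Applying that to "gzydgtuau" gives "dwvadqrxr".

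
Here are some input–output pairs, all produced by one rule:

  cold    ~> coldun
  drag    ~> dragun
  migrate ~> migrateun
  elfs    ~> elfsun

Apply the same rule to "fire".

Looking at the pairs, the operation is to append "un".
Applying that to "fire" gives "fireun".

fireun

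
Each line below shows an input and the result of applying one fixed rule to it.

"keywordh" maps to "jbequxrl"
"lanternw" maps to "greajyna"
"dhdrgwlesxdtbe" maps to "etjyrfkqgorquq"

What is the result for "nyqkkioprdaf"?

xxvbceqnsald

The rule is to move the first 3 characters to the end (rotate left by 3), then shift every letter 13 places forward in the alphabet (wrapping around) — i.e. ROT13.
On "nyqkkioprdaf": the first step gives "kkioprdafnyq", and the second then gives "xxvbceqnsald".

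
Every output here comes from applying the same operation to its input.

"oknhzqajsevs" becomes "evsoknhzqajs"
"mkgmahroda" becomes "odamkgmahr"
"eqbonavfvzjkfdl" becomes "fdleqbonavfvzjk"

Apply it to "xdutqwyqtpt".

tptxdutqwyq

The transformation: move the last 3 characters to the front (rotate right by 3).
"xdutqwyqtpt" → "tptxdutqwyq".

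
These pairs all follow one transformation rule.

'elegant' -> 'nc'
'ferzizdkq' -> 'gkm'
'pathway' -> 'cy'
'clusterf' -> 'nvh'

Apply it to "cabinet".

The pattern: keep one character in every 3, starting at position 2 (positions 2nd, 5th, 8th, ...), then shift every letter 2 places forward in the alphabet (wrapping around).
Starting from "cabinet": after the first operation, "an"; after the second, "cp".

cp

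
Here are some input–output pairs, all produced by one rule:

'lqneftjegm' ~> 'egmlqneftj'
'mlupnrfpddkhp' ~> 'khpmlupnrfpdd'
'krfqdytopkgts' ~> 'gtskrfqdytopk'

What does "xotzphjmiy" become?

Each output is the input with this applied: move the last 3 characters to the front (rotate right by 3).
Doing the same to "xotzphjmiy": "miyxotzphj".

miyxotzphj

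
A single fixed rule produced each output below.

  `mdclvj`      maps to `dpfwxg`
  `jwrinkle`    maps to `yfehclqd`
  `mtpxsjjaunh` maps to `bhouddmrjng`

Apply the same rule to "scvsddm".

gxxmpwm

Each output is the input with this applied: shift every letter 6 places backward in the alphabet (wrapping around), then reverse the string.
On "scvsddm": the first step gives "mwpmxxg", and the second then gives "gxxmpwm".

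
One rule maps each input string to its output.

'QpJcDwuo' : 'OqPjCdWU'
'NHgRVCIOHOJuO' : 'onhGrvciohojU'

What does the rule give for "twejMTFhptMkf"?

In each case the input is transformed by: move the last character to the front, then flip the case of every letter.
For "twejMTFhptMkf" the result is "FTWEJmtfHPTmK".

FTWEJmtfHPTmK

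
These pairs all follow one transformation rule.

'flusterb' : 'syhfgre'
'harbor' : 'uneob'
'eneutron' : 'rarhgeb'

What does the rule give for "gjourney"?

The pattern: delete the last character, then shift every letter 13 places forward in the alphabet (wrapping around) — i.e. ROT13.
Doing the same to "gjourney": "twbhear".

twbhear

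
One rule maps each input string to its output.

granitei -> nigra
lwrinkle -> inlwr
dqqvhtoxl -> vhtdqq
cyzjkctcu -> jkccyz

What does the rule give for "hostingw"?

tihos

Rule — delete the last 3 characters, then move the first 3 characters to the end (rotate left by 3).
"hostingw" → "hosti" → "tihos".
(Check on "dqqvhtoxl": → "dqqvht" → "vhtdqq" ✓)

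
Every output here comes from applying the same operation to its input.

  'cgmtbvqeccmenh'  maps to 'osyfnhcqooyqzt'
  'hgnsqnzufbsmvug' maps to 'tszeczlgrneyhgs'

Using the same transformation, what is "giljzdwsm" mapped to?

suxvlpiey

Rule — shift every letter 12 places forward in the alphabet (wrapping around).
Applying that to "giljzdwsm" gives "suxvlpiey".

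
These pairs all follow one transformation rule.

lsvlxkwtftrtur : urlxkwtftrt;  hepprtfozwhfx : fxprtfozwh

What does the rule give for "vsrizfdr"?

drizf

The rule is to delete the first 3 characters, then move the last 2 characters to the front (rotate right by 2).
Applying that to "vsrizfdr" gives "drizf".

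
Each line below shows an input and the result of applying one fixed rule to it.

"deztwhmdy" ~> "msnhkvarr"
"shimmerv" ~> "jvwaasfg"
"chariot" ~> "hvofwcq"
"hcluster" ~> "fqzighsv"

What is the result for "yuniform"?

aibwtcfm

The transformation: shift every letter 12 places backward in the alphabet (wrapping around), then swap the first and last characters.
For "yuniform", step one produces "mibwtcfa"; step two turns that into "aibwtcfm".
(Check on "chariot": → "qvofwch" → "hvofwcq" ✓)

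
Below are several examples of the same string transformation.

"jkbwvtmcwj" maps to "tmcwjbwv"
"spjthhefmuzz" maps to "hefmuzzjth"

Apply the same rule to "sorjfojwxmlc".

Each output is the input with this applied: delete the first 2 characters, then move the first 3 characters to the end (rotate left by 3).
"sorjfojwxmlc" → "rjfojwxmlc" → "ojwxmlcrjf".

ojwxmlcrjf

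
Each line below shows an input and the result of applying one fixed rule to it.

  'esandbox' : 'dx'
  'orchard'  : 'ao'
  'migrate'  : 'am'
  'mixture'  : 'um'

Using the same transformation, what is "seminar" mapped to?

In each case the input is transformed by: move the first 2 characters to the end (rotate left by 2), then keep one character in every 3, starting at position 3 (positions 3rd, 6th, 9th, ...).
So "seminar" becomes "ns".

ns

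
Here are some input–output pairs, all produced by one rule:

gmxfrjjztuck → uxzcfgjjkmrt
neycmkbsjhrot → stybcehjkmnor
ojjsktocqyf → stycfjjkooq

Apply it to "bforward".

rrwabdfo

What's happening: sort the characters into alphabetical order, then move the last 3 characters to the front (rotate right by 3).
Working it through for "bforward": intermediate "abdforrw", final "rrwabdfo".
(Check on "ojjsktocqyf": → "cfjjkooqsty" → "stycfjjkooq" ✓)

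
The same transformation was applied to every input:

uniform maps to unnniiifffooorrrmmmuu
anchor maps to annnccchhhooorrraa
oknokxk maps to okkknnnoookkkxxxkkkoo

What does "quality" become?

quuuaaallliiitttyyyqq

The transformation: repeat every character 3 times, then move the first 2 characters to the end (rotate left by 2).
Starting from "quality": after the first operation, "qqquuuaaallliiitttyyy"; after the second, "quuuaaallliiitttyyyqq".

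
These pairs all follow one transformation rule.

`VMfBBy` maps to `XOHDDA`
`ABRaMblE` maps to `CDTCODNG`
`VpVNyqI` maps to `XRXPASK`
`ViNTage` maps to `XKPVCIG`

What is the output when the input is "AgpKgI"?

What's happening: shift every letter 2 places forward in the alphabet (wrapping around), then convert every letter to uppercase.
Starting from "AgpKgI": after the first operation, "CirMiK"; after the second, "CIRMIK".

CIRMIK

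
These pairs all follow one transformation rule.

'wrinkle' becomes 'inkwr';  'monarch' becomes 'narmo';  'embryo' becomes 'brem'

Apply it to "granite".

anigr

What's happening: delete the last 2 characters, then move the first 2 characters to the end (rotate left by 2).
Starting from "granite": after the first operation, "grani"; after the second, "anigr".
(Check on "wrinkle": → "wrink" → "inkwr" ✓)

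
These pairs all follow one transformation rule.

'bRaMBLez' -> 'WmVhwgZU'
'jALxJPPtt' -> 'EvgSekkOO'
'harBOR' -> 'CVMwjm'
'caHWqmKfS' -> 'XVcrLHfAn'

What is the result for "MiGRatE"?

hDbmVOz

The rule is to shift every letter 5 places backward in the alphabet (wrapping around), then flip the case of every letter.
Applying both steps to "MiGRatE": "HdBMvoZ", then "hDbmVOz".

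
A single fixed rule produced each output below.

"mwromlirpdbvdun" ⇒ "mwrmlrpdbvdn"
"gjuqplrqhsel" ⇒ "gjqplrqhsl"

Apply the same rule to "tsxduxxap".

tsxdxxp

Each output is the input with this applied: remove every vowel.
For "tsxduxxap" the result is "tsxdxxp".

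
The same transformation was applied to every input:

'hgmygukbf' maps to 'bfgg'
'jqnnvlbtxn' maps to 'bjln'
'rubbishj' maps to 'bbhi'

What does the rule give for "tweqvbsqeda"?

abde

In each case the input is transformed by: sort the characters into alphabetical order, then keep only the first 4 characters.
For "tweqvbsqeda", step one produces "abdeeqqstvw"; step two turns that into "abde".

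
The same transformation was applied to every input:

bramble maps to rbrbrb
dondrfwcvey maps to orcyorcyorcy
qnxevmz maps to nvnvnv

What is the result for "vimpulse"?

iueiueiue

In each case the input is transformed by: keep one character in every 3, starting at position 2 (positions 2nd, 5th, 8th, ...), then write the whole string 3 times in a row.
Starting from "vimpulse": after the first operation, "iue"; after the second, "iueiueiue".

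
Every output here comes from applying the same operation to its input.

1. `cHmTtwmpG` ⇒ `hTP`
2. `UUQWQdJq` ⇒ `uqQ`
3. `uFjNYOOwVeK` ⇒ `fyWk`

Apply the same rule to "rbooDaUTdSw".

BdtW

Each output is the input with this applied: keep one character in every 3, starting at position 2 (positions 2nd, 5th, 8th, ...), then flip the case of every letter.
On "rbooDaUTdSw" that produces "BdtW".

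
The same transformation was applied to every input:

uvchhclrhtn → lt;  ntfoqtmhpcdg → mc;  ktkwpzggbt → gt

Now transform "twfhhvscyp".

In each case the input is transformed by: keep one character in every 3, starting at position 1 (positions 1st, 4th, 7th, ...), then delete the first 2 characters.
On "twfhhvscyp": the first step gives "thsp", and the second then gives "sp".

sp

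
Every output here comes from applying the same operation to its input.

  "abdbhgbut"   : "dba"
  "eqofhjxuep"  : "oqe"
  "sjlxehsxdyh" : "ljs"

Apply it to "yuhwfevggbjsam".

huy

The transformation: reverse the string, then keep only the last 3 characters.
On "yuhwfevggbjsam": the first step gives "masjbggvefwhuy", and the second then gives "huy".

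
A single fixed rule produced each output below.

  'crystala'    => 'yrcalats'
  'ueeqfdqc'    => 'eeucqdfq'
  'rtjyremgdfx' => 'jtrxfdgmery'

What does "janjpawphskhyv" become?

The transformation: reverse the string, then move the last 3 characters to the front (rotate right by 3).
Applying that to "janjpawphskhyv" gives "najvyhkshpwapj".

najvyhkshpwapj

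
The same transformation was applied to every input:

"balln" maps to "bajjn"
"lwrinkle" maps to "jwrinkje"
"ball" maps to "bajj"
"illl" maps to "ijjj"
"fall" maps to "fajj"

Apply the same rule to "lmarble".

jmarbje

Each output is the input with this applied: replace every "l" with "j".
Applying that to "lmarble" gives "jmarbje".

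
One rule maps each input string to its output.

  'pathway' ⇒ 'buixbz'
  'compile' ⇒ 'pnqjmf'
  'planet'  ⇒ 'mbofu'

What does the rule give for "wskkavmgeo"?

The rule is to shift every letter 1 place forward in the alphabet (wrapping around), then delete the first character.
On "wskkavmgeo": the first step gives "xtllbwnhfp", and the second then gives "tllbwnhfp".

tllbwnhfp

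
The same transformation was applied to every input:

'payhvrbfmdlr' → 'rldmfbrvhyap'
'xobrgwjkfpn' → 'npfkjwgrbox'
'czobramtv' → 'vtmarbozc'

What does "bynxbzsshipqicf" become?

fciqpihsszbxnyb

Looking at the pairs, the operation is to reverse the string.
For "bynxbzsshipqicf" the result is "fciqpihsszbxnyb".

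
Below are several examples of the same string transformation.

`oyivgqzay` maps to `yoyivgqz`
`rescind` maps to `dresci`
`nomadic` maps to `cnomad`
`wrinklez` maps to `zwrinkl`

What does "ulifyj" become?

Looking at the pairs, the operation is to move the last character to the front, then delete the last character.
Applying both steps to "ulifyj": "julify", then "julif".

julif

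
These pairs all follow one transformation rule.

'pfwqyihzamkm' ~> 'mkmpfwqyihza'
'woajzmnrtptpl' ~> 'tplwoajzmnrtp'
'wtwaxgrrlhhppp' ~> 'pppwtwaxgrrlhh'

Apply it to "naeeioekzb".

The rule is to move the last 3 characters to the front (rotate right by 3).
On "naeeioekzb" that produces "kzbnaeeioe".

kzbnaeeioe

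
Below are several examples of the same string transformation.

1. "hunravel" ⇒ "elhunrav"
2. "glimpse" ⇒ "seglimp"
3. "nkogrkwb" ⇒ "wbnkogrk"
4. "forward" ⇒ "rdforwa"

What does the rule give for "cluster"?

erclust

Each output is the input with this applied: move the last 2 characters to the front (rotate right by 2).
For "cluster" the result is "erclust".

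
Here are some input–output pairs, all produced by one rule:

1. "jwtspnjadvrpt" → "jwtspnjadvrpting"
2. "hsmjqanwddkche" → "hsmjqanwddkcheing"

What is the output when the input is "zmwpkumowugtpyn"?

zmwpkumowugtpyning

What's happening: append "ing".
On "zmwpkumowugtpyn" that produces "zmwpkumowugtpyning".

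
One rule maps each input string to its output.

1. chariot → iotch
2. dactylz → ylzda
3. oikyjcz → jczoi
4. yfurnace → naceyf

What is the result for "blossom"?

Rule — move the first 2 characters to the end (rotate left by 2), then delete the first 2 characters.
For "blossom" the result is "sombl".
(Check on "yfurnace": → "urnaceyf" → "naceyf" ✓)

sombl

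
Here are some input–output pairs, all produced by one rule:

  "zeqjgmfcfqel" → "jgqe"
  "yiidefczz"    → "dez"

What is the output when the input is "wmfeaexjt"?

eat

In each case the input is transformed by: swap each adjacent pair of characters (1↔2, 3↔4, ...), then keep one character in every 3, starting at position 3 (positions 3rd, 6th, 9th, ...).
On "wmfeaexjt": the first step gives "mwefeajxt", and the second then gives "eat".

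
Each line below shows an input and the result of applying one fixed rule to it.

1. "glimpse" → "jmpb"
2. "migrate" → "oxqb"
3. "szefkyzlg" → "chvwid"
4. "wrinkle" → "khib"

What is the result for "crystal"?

pqxi

Rule — shift every letter 3 places backward in the alphabet (wrapping around), then delete the first 3 characters.
Applying both steps to "crystal": "zovpqxi", then "pqxi".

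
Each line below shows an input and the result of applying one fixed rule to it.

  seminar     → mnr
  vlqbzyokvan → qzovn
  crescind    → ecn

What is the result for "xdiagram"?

Rule — delete the first 2 characters, then keep every other character starting from the first (positions 1st, 3rd, 5th, ...).
On "xdiagram": the first step gives "iagram", and the second then gives "iga".
(Check on "crescind": → "escind" → "ecn" ✓)

iga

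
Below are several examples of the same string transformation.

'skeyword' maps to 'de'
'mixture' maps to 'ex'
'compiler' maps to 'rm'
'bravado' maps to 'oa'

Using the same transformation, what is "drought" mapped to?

to

In each case the input is transformed by: move the last 3 characters to the front (rotate right by 3), then keep one character in every 3, starting at position 3 (positions 3rd, 6th, 9th, ...).
Starting from "drought": after the first operation, "ghtdrou"; after the second, "to".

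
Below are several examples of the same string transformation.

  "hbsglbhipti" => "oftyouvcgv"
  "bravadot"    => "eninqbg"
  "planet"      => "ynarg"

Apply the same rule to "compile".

bzcvyr

What's happening: delete the first character, then shift every letter 13 places forward in the alphabet (wrapping around) — i.e. ROT13.
Doing the same to "compile": "bzcvyr".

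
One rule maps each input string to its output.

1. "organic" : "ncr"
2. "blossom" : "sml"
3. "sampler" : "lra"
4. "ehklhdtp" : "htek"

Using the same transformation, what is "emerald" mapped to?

adm

Rule — move the first 3 characters to the end (rotate left by 3), then keep every other character starting from the second (positions 2nd, 4th, 6th, ...).
Applying both steps to "emerald": "raldeme", then "adm".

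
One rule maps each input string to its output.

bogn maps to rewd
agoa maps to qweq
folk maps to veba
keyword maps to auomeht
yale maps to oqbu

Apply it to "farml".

vqhcb

Rule — shift every letter 10 places backward in the alphabet (wrapping around).
For "farml" the result is "vqhcb".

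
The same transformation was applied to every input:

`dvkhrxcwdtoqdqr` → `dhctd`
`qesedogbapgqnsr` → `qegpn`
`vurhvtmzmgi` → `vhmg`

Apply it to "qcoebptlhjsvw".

qetjw

The transformation: keep one character in every 3, starting at position 1 (positions 1st, 4th, 7th, ...).
"qcoebptlhjsvw" → "qetjw".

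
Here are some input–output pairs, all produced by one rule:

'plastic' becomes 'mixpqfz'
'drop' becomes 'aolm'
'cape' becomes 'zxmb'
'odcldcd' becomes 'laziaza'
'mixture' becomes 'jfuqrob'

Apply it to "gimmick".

Rule — shift every letter 3 places backward in the alphabet (wrapping around).
So "gimmick" becomes "dfjjfzh".

dfjjfzh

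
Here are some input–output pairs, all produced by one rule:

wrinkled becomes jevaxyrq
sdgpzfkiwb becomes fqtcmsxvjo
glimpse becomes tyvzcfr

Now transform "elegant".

ryrtnag

What's happening: shift every letter 13 places forward in the alphabet (wrapping around) — i.e. ROT13.
On "elegant" that produces "ryrtnag".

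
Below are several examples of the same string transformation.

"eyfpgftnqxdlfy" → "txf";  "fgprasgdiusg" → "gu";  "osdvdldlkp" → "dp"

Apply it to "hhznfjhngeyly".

hey

What's happening: keep one character in every 3, starting at position 1 (positions 1st, 4th, 7th, ...), then delete the first 2 characters.
"hhznfjhngeyly" → "hnhey" → "hey".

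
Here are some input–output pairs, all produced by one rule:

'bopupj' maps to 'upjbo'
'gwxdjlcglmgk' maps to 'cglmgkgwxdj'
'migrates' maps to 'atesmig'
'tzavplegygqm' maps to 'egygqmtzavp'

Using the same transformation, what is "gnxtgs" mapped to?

tgsgn

What's happening: swap the front and back halves of the string, then delete the last character.
Starting from "gnxtgs": after the first operation, "tgsgnx"; after the second, "tgsgn".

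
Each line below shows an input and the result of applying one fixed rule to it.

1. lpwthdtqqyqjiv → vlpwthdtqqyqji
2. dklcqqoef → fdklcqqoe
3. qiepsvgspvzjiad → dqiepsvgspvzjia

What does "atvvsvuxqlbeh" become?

What's happening: move the last character to the front.
"atvvsvuxqlbeh" → "hatvvsvuxqlbe".

hatvvsvuxqlbe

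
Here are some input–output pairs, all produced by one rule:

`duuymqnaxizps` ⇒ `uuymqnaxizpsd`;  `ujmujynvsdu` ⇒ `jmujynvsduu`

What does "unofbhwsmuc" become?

nofbhwsmucu

What's happening: move the first character to the end.
On "unofbhwsmuc" that produces "nofbhwsmucu".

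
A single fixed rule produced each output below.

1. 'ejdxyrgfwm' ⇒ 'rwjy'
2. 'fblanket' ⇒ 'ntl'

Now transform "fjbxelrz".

ezb

Rule — swap the front and back halves of the string, then keep one character in every 3, starting at position 1 (positions 1st, 4th, 7th, ...).
Applying both steps to "fjbxelrz": "elrzfjbx", then "ezb".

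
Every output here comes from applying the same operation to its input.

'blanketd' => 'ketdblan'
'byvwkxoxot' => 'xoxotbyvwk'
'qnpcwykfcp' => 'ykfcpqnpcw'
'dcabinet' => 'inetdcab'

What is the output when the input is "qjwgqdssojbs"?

What's happening: swap the front and back halves of the string.
Doing the same to "qjwgqdssojbs": "ssojbsqjwgqd".

ssojbsqjwgqd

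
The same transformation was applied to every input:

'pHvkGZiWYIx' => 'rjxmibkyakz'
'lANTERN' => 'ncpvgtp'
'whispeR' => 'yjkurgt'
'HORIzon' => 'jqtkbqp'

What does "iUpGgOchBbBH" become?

kwriiqejdddj

In each case the input is transformed by: shift every letter 2 places forward in the alphabet (wrapping around), then convert every letter to lowercase.
Applying both steps to "iUpGgOchBbBH": "kWrIiQejDdDJ", then "kwriiqejdddj".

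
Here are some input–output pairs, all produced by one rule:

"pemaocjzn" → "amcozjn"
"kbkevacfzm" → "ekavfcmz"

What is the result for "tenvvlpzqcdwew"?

vnlvzpcqwdwe

The pattern: swap each adjacent pair of characters (1↔2, 3↔4, ...), then delete the first 2 characters.
"tenvvlpzqcdwew" → "etvnlvzpcqwdwe" → "vnlvzpcqwdwe".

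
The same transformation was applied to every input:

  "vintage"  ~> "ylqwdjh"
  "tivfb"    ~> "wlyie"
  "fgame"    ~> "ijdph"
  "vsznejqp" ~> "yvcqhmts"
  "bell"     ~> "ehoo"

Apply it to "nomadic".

qrpdglf

Each output is the input with this applied: shift every letter 3 places forward in the alphabet (wrapping around).
On "nomadic" that produces "qrpdglf".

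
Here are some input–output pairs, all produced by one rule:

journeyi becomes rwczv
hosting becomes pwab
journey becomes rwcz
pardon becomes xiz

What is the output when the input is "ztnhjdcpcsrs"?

hbvprlkxk

The pattern: delete the last 3 characters, then shift every letter 8 places forward in the alphabet (wrapping around).
Applying both steps to "ztnhjdcpcsrs": "ztnhjdcpc", then "hbvprlkxk".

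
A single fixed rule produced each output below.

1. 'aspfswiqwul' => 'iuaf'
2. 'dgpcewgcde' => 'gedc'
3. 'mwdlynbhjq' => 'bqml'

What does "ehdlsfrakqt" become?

rqel

In each case the input is transformed by: keep one character in every 3, starting at position 1 (positions 1st, 4th, 7th, ...), then move the last 2 characters to the front (rotate right by 2).
Starting from "ehdlsfrakqt": after the first operation, "elrq"; after the second, "rqel".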